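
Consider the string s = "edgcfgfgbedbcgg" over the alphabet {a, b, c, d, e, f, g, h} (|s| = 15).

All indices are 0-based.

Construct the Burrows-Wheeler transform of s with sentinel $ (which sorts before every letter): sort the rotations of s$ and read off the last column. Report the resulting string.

rank  rotation          last
    0  $edgcfgfgbedbcgg  g
    1  bcgg$edgcfgfgbed  d
    2  bedbcgg$edgcfgfg  g
    3  cfgfgbedbcgg$edg  g
    4  cgg$edgcfgfgbedb  b
    5  dbcgg$edgcfgfgbe  e
    6  dgcfgfgbedbcgg$e  e
    7  edbcgg$edgcfgfgb  b
    8  edgcfgfgbedbcgg$  $
    9  fgbedbcgg$edgcfg  g
   10  fgfgbedbcgg$edgc  c
   11  g$edgcfgfgbedbcg  g
   12  gbedbcgg$edgcfgf  f
   13  gcfgfgbedbcgg$ed  d
   14  gfgbedbcgg$edgcf  f
   15  gg$edgcfgfgbedbc  c

gdggbeeb$gcgfdfc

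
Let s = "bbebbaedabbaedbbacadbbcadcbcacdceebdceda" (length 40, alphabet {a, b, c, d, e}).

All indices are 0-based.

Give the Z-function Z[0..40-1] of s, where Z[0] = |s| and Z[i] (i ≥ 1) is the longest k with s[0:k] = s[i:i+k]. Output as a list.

[40, 1, 0, 2, 1, 0, 0, 0, 0, 2, 1, 0, 0, 0, 2, 1, 0, 0, 0, 0, 2, 1, 0, 0, 0, 0, 1, 0, 0, 0, 0, 0, 0, 0, 1, 0, 0, 0, 0, 0]

Z[0]=40
i=1: fresh scan; Z[1]=1 grow→box=[1,2)
i=2: fresh scan; Z[2]=0
i=3: fresh scan; Z[3]=2 grow→box=[3,5)
i=4: min(r-i=1, Z[1]=1)=1; Z[4]=1
i=5: fresh scan; Z[5]=0
i=6: fresh scan; Z[6]=0
i=7: fresh scan; Z[7]=0
i=8: fresh scan; Z[8]=0
i=9: fresh scan; Z[9]=2 grow→box=[9,11)
i=10: min(r-i=1, Z[1]=1)=1; Z[10]=1
i=11: fresh scan; Z[11]=0
i=12: fresh scan; Z[12]=0
i=13: fresh scan; Z[13]=0
i=14: fresh scan; Z[14]=2 grow→box=[14,16)
i=15: min(r-i=1, Z[1]=1)=1; Z[15]=1
i=16: fresh scan; Z[16]=0
i=17: fresh scan; Z[17]=0
i=18: fresh scan; Z[18]=0
i=19: fresh scan; Z[19]=0
i=20: fresh scan; Z[20]=2 grow→box=[20,22)
i=21: min(r-i=1, Z[1]=1)=1; Z[21]=1
i=22: fresh scan; Z[22]=0
i=23: fresh scan; Z[23]=0
i=24: fresh scan; Z[24]=0
i=25: fresh scan; Z[25]=0
i=26: fresh scan; Z[26]=1 grow→box=[26,27)
i=27: fresh scan; Z[27]=0
i=28: fresh scan; Z[28]=0
i=29: fresh scan; Z[29]=0
i=30: fresh scan; Z[30]=0
i=31: fresh scan; Z[31]=0
i=32: fresh scan; Z[32]=0
i=33: fresh scan; Z[33]=0
i=34: fresh scan; Z[34]=1 grow→box=[34,35)
i=35: fresh scan; Z[35]=0
i=36: fresh scan; Z[36]=0
i=37: fresh scan; Z[37]=0
i=38: fresh scan; Z[38]=0
i=39: fresh scan; Z[39]=0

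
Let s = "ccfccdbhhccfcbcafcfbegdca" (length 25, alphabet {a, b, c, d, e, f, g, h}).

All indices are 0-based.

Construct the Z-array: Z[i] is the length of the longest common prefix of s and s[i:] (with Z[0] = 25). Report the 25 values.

Z[0]=25
i=1: outside box; Z[1]=1 extend→box=[1,2)
i=2: outside box; Z[2]=0
i=3: outside box; Z[3]=2 extend→box=[3,5)
i=4: min(r-i=1, Z[1]=1)=1; Z[4]=1
i=5: outside box; Z[5]=0
i=6: outside box; Z[6]=0
i=7: outside box; Z[7]=0
i=8: outside box; Z[8]=0
i=9: outside box; Z[9]=4 extend→box=[9,13)
i=10: min(r-i=3, Z[1]=1)=1; Z[10]=1
i=11: min(r-i=2, Z[2]=0)=0; Z[11]=0
i=12: min(r-i=1, Z[3]=2)=1; Z[12]=1
i=13: outside box; Z[13]=0
i=14: outside box; Z[14]=1 extend→box=[14,15)
i=15: outside box; Z[15]=0
i=16: outside box; Z[16]=0
i=17: outside box; Z[17]=1 extend→box=[17,18)
i=18: outside box; Z[18]=0
i=19: outside box; Z[19]=0
i=20: outside box; Z[20]=0
i=21: outside box; Z[21]=0
i=22: outside box; Z[22]=0
i=23: outside box; Z[23]=1 extend→box=[23,24)
i=24: outside box; Z[24]=0

[25, 1, 0, 2, 1, 0, 0, 0, 0, 4, 1, 0, 1, 0, 1, 0, 0, 1, 0, 0, 0, 0, 0, 1, 0]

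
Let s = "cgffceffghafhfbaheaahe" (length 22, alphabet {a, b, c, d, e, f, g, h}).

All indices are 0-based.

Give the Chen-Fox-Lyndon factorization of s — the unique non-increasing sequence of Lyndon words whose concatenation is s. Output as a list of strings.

["cgff", "ceffgh", "afhfbahe", "aahe"]

emit factor 1: 'cgff' (i=0, period=4)
emit factor 2: 'ceffgh' (i=4, period=6)
emit factor 3: 'afhfbahe' (i=10, period=8)
emit factor 4: 'aahe' (i=18, period=4)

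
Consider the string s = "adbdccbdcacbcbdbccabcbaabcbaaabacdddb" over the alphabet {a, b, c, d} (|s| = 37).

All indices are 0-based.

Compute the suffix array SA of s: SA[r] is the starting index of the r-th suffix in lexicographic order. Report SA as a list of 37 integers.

rank→(start, suffix):
  0 → (27, 'aaabacdddb')
  1 → (28, 'aabacdddb')
  2 → (22, 'aabcbaaabacdddb')
  3 → (29, 'abacdddb')
  4 → (23, 'abcbaaabacdddb')
  5 → (18, 'abcbaabcbaaabacdddb')
  6 → (9, 'acbcbdbccabcbaabcbaaabacdddb')
  7 → (31, 'acdddb')
  8 → (0, 'adbdccbdcacbcbdbccabcbaabcbaaabacdddb')
  9 → (36, 'b')
  10 → (26, 'baaabacdddb')
  11 → (21, 'baabcbaaabacdddb')
  12 → (30, 'bacdddb')
  13 → (24, 'bcbaaabacdddb')
  14 → (19, 'bcbaabcbaaabacdddb')
  15 → (11, 'bcbdbccabcbaabcbaaabacdddb')
  16 → (15, 'bccabcbaabcbaaabacdddb')
  17 → (13, 'bdbccabcbaabcbaaabacdddb')
  18 → (6, 'bdcacbcbdbccabcbaabcbaaabacdddb')
  19 → (2, 'bdccbdcacbcbdbccabcbaabcbaaabacdddb')
  20 → (17, 'cabcbaabcbaaabacdddb')
  21 → (8, 'cacbcbdbccabcbaabcbaaabacdddb')
  22 → (25, 'cbaaabacdddb')
  23 → (20, 'cbaabcbaaabacdddb')
  24 → (10, 'cbcbdbccabcbaabcbaaabacdddb')
  25 → (12, 'cbdbccabcbaabcbaaabacdddb')
  26 → (5, 'cbdcacbcbdbccabcbaabcbaaabacdddb')
  27 → (16, 'ccabcbaabcbaaabacdddb')
  28 → (4, 'ccbdcacbcbdbccabcbaabcbaaabacdddb')
  29 → (32, 'cdddb')
  30 → (35, 'db')
  31 → (14, 'dbccabcbaabcbaaabacdddb')
  32 → (1, 'dbdccbdcacbcbdbccabcbaabcbaaabacdddb')
  33 → (7, 'dcacbcbdbccabcbaabcbaaabacdddb')
  34 → (3, 'dccbdcacbcbdbccabcbaabcbaaabacdddb')
  35 → (34, 'ddb')
  36 → (33, 'dddb')

[27, 28, 22, 29, 23, 18, 9, 31, 0, 36, 26, 21, 30, 24, 19, 11, 15, 13, 6, 2, 17, 8, 25, 20, 10, 12, 5, 16, 4, 32, 35, 14, 1, 7, 3, 34, 33]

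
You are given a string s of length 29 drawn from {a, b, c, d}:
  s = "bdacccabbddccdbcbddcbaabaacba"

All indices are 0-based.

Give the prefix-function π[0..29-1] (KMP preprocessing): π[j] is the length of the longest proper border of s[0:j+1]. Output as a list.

[0, 0, 0, 0, 0, 0, 0, 1, 1, 2, 0, 0, 0, 0, 1, 0, 1, 2, 0, 0, 1, 0, 0, 1, 0, 0, 0, 1, 0]

π[0] = 0
j=1 s[j]='d': π[1]=0 (border '')
j=2 s[j]='a': π[2]=0 (border '')
j=3 s[j]='c': π[3]=0 (border '')
j=4 s[j]='c': π[4]=0 (border '')
j=5 s[j]='c': π[5]=0 (border '')
j=6 s[j]='a': π[6]=0 (border '')
j=7 s[j]='b': π[7]=1 (border 'b')
j=8 s[j]='b': k: 1→0; π[8]=1 (border 'b')
j=9 s[j]='d': π[9]=2 (border 'bd')
j=10 s[j]='d': k: 2→0; π[10]=0 (border '')
j=11 s[j]='c': π[11]=0 (border '')
j=12 s[j]='c': π[12]=0 (border '')
j=13 s[j]='d': π[13]=0 (border '')
j=14 s[j]='b': π[14]=1 (border 'b')
j=15 s[j]='c': k: 1→0; π[15]=0 (border '')
j=16 s[j]='b': π[16]=1 (border 'b')
j=17 s[j]='d': π[17]=2 (border 'bd')
j=18 s[j]='d': k: 2→0; π[18]=0 (border '')
j=19 s[j]='c': π[19]=0 (border '')
j=20 s[j]='b': π[20]=1 (border 'b')
j=21 s[j]='a': k: 1→0; π[21]=0 (border '')
j=22 s[j]='a': π[22]=0 (border '')
j=23 s[j]='b': π[23]=1 (border 'b')
j=24 s[j]='a': k: 1→0; π[24]=0 (border '')
j=25 s[j]='a': π[25]=0 (border '')
j=26 s[j]='c': π[26]=0 (border '')
j=27 s[j]='b': π[27]=1 (border 'b')
j=28 s[j]='a': k: 1→0; π[28]=0 (border '')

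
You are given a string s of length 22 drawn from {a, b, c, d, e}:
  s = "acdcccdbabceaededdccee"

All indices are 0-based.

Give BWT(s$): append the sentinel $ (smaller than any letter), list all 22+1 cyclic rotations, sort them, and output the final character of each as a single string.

eb$edadcdcabcccdeeecdac

rank  rotation                 last
    0  $acdcccdbabceaededdccee  e
    1  abceaededdccee$acdcccdb  b
    2  acdcccdbabceaededdccee$  $
    3  aededdccee$acdcccdbabce  e
    4  babceaededdccee$acdcccd  d
    5  bceaededdccee$acdcccdba  a
    6  cccdbabceaededdccee$acd  d
    7  ccdbabceaededdccee$acdc  c
    8  ccee$acdcccdbabceaededd  d
    9  cdbabceaededdccee$acdcc  c
   10  cdcccdbabceaededdccee$a  a
   11  ceaededdccee$acdcccdbab  b
   12  cee$acdcccdbabceaededdc  c
   13  dbabceaededdccee$acdccc  c
   14  dcccdbabceaededdccee$ac  c
   15  dccee$acdcccdbabceaeded  d
   16  ddccee$acdcccdbabceaede  e
   17  deddccee$acdcccdbabceae  e
   18  e$acdcccdbabceaededdcce  e
   19  eaededdccee$acdcccdbabc  c
   20  eddccee$acdcccdbabceaed  d
   21  ededdccee$acdcccdbabcea  a
   22  ee$acdcccdbabceaededdcc  c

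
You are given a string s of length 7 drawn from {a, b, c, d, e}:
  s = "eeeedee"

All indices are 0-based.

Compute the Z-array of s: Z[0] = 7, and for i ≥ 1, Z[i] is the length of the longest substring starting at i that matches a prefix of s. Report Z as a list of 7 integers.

Z[0]=7
i=1: i≥r, start 0; Z[1]=3 grow→box=[1,4)
i=2: min(r-i=2, Z[1]=3)=2; Z[2]=2
i=3: min(r-i=1, Z[2]=2)=1; Z[3]=1
i=4: i≥r, start 0; Z[4]=0
i=5: i≥r, start 0; Z[5]=2 grow→box=[5,7)
i=6: min(r-i=1, Z[1]=3)=1; Z[6]=1

[7, 3, 2, 1, 0, 2, 1]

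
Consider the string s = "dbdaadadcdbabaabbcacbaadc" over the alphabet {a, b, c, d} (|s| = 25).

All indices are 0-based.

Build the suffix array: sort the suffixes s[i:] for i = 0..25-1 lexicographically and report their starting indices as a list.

[13, 3, 21, 11, 14, 18, 4, 22, 6, 12, 20, 10, 15, 16, 1, 24, 17, 19, 8, 2, 5, 9, 0, 23, 7]

rank | idx | suffix
   0 |  13 | aabbcacbaadc
   1 |   3 | aadadcdbabaabbcacbaadc
   2 |  21 | aadc
   3 |  11 | abaabbcacbaadc
   4 |  14 | abbcacbaadc
   5 |  18 | acbaadc
   6 |   4 | adadcdbabaabbcacbaadc
   7 |  22 | adc
   8 |   6 | adcdbabaabbcacbaadc
   9 |  12 | baabbcacbaadc
  10 |  20 | baadc
  11 |  10 | babaabbcacbaadc
  12 |  15 | bbcacbaadc
  13 |  16 | bcacbaadc
  14 |   1 | bdaadadcdbabaabbcacbaadc
  15 |  24 | c
  16 |  17 | cacbaadc
  17 |  19 | cbaadc
  18 |   8 | cdbabaabbcacbaadc
  19 |   2 | daadadcdbabaabbcacbaadc
  20 |   5 | dadcdbabaabbcacbaadc
  21 |   9 | dbabaabbcacbaadc
  22 |   0 | dbdaadadcdbabaabbcacbaadc
  23 |  23 | dc
  24 |   7 | dcdbabaabbcacbaadc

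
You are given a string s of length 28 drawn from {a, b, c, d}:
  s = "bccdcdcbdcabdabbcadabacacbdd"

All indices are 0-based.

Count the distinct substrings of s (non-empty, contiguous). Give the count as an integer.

366

rank→(start, suffix):
  0 → (19, 'abacacbdd')
  1 → (13, 'abbcadabacacbdd')
  2 → (10, 'abdabbcadabacacbdd')
  3 → (21, 'acacbdd')
  4 → (23, 'acbdd')
  5 → (17, 'adabacacbdd')
  6 → (20, 'bacacbdd')
  7 → (14, 'bbcadabacacbdd')
  8 → (15, 'bcadabacacbdd')
  9 → (0, 'bccdcdcbdcabdabbcadabacacbdd')
  10 → (11, 'bdabbcadabacacbdd')
  11 → (7, 'bdcabdabbcadabacacbdd')
  12 → (25, 'bdd')
  13 → (9, 'cabdabbcadabacacbdd')
  14 → (22, 'cacbdd')
  15 → (16, 'cadabacacbdd')
  16 → (6, 'cbdcabdabbcadabacacbdd')
  17 → (24, 'cbdd')
  18 → (1, 'ccdcdcbdcabdabbcadabacacbdd')
  19 → (4, 'cdcbdcabdabbcadabacacbdd')
  20 → (2, 'cdcdcbdcabdabbcadabacacbdd')
  21 → (27, 'd')
  22 → (18, 'dabacacbdd')
  23 → (12, 'dabbcadabacacbdd')
  24 → (8, 'dcabdabbcadabacacbdd')
  25 → (5, 'dcbdcabdabbcadabacacbdd')
  26 → (3, 'dcdcbdcabdabbcadabacacbdd')
  27 → (26, 'dd')

SA = [19, 13, 10, 21, 23, 17, 20, 14, 15, 0, 11, 7, 25, 9, 22, 16, 6, 24, 1, 4, 2, 27, 18, 12, 8, 5, 3, 26]
i: (SA[i-1],SA[i]) lcp shared
  1: (19,13) 2 'ab'
  2: (13,10) 2 'ab'
  3: (10,21) 1 'a'
  4: (21,23) 2 'ac'
  5: (23,17) 1 'a'
  6: (17,20) 0 ''
  7: (20,14) 1 'b'
  8: (14,15) 1 'b'
  9: (15,0) 2 'bc'
  10: (0,11) 1 'b'
  11: (11,7) 2 'bd'
  12: (7,25) 2 'bd'
  13: (25,9) 0 ''
  14: (9,22) 2 'ca'
  15: (22,16) 2 'ca'
  16: (16,6) 1 'c'
  17: (6,24) 3 'cbd'
  18: (24,1) 1 'c'
  19: (1,4) 1 'c'
  20: (4,2) 3 'cdc'
  21: (2,27) 0 ''
  22: (27,18) 1 'd'
  23: (18,12) 3 'dab'
  24: (12,8) 1 'd'
  25: (8,5) 2 'dc'
  26: (5,3) 2 'dc'
  27: (3,26) 1 'd'

n(n+1)/2 = 28·29/2 = 406
Σ LCP = 0 + 2 + 2 + 1 + 2 + 1 + 0 + 1 + 1 + 2 + 1 + 2 + 2 + 0 + 2 + 2 + 1 + 3 + 1 + 1 + 3 + 0 + 1 + 3 + 1 + 2 + 2 + 1 = 40
distinct = 406 − 40 = 366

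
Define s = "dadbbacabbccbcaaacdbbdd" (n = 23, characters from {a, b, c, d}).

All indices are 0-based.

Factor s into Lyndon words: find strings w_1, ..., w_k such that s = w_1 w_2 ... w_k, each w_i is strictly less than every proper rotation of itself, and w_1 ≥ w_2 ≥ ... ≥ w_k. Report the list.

emit factor 1: 'd' (i=0, period=1)
emit factor 2: 'adbb' (i=1, period=4)
emit factor 3: 'ac' (i=5, period=2)
emit factor 4: 'abbccbc' (i=7, period=7)
emit factor 5: 'aaacdbbdd' (i=14, period=9)

["d", "adbb", "ac", "abbccbc", "aaacdbbdd"]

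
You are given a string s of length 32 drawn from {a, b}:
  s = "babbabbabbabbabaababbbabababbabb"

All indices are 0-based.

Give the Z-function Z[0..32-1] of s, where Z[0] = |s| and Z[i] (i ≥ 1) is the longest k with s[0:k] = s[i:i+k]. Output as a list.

Z[0]=32
i=1: i≥r, start 0; Z[1]=0
i=2: i≥r, start 0; Z[2]=1 extend→box=[2,3)
i=3: i≥r, start 0; Z[3]=12 extend→box=[3,15)
i=4: min(r-i=11, Z[1]=0)=0; Z[4]=0
i=5: min(r-i=10, Z[2]=1)=1; Z[5]=1
i=6: min(r-i=9, Z[3]=12)=9; Z[6]=9
i=7: min(r-i=8, Z[4]=0)=0; Z[7]=0
i=8: min(r-i=7, Z[5]=1)=1; Z[8]=1
i=9: min(r-i=6, Z[6]=9)=6; Z[9]=6
i=10: min(r-i=5, Z[7]=0)=0; Z[10]=0
i=11: min(r-i=4, Z[8]=1)=1; Z[11]=1
i=12: min(r-i=3, Z[9]=6)=3; Z[12]=3
i=13: min(r-i=2, Z[10]=0)=0; Z[13]=0
i=14: min(r-i=1, Z[11]=1)=1; Z[14]=2 extend→box=[14,16)
i=15: min(r-i=1, Z[1]=0)=0; Z[15]=0
i=16: i≥r, start 0; Z[16]=0
i=17: i≥r, start 0; Z[17]=4 extend→box=[17,21)
i=18: min(r-i=3, Z[1]=0)=0; Z[18]=0
i=19: min(r-i=2, Z[2]=1)=1; Z[19]=1
i=20: min(r-i=1, Z[3]=12)=1; Z[20]=1
i=21: i≥r, start 0; Z[21]=3 extend→box=[21,24)
i=22: min(r-i=2, Z[1]=0)=0; Z[22]=0
i=23: min(r-i=1, Z[2]=1)=1; Z[23]=3 extend→box=[23,26)
i=24: min(r-i=2, Z[1]=0)=0; Z[24]=0
i=25: min(r-i=1, Z[2]=1)=1; Z[25]=7 extend→box=[25,32)
i=26: min(r-i=6, Z[1]=0)=0; Z[26]=0
i=27: min(r-i=5, Z[2]=1)=1; Z[27]=1
i=28: min(r-i=4, Z[3]=12)=4; Z[28]=4
i=29: min(r-i=3, Z[4]=0)=0; Z[29]=0
i=30: min(r-i=2, Z[5]=1)=1; Z[30]=1
i=31: min(r-i=1, Z[6]=9)=1; Z[31]=1

[32, 0, 1, 12, 0, 1, 9, 0, 1, 6, 0, 1, 3, 0, 2, 0, 0, 4, 0, 1, 1, 3, 0, 3, 0, 7, 0, 1, 4, 0, 1, 1]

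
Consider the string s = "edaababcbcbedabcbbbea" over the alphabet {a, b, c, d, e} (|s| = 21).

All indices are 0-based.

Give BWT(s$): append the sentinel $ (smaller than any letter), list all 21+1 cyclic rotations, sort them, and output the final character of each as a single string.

aedadbacbaacbcbbbeeb$b

rank  rotation                last
    0  $edaababcbcbedabcbbbea  a
    1  a$edaababcbcbedabcbbbe  e
    2  aababcbcbedabcbbbea$ed  d
    3  ababcbcbedabcbbbea$eda  a
    4  abcbbbea$edaababcbcbed  d
    5  abcbcbedabcbbbea$edaab  b
    6  babcbcbedabcbbbea$edaa  a
    7  bbbea$edaababcbcbedabc  c
    8  bbea$edaababcbcbedabcb  b
    9  bcbbbea$edaababcbcbeda  a
   10  bcbcbedabcbbbea$edaaba  a
   11  bcbedabcbbbea$edaababc  c
   12  bea$edaababcbcbedabcbb  b
   13  bedabcbbbea$edaababcbc  c
   14  cbbbea$edaababcbcbedab  b
   15  cbcbedabcbbbea$edaabab  b
   16  cbedabcbbbea$edaababcb  b
   17  daababcbcbedabcbbbea$e  e
   18  dabcbbbea$edaababcbcbe  e
   19  ea$edaababcbcbedabcbbb  b
   20  edaababcbcbedabcbbbea$  $
   21  edabcbbbea$edaababcbcb  b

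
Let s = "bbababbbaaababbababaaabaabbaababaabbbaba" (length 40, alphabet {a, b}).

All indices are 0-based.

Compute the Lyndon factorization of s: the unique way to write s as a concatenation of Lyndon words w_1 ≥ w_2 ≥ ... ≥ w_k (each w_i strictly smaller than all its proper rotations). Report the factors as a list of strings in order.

["b", "b", "ababbb", "aaababbabab", "aaabaabbaababaabbbab", "a"]

emit factor 1: 'b' (i=0, period=1)
emit factor 2: 'b' (i=1, period=1)
emit factor 3: 'ababbb' (i=2, period=6)
emit factor 4: 'aaababbabab' (i=8, period=11)
emit factor 5: 'aaabaabbaababaabbbab' (i=19, period=20)
emit factor 6: 'a' (i=39, period=1)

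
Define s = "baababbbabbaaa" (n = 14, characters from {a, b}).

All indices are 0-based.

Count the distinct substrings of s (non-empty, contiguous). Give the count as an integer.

79

rank | idx | suffix
   0 |  13 | a
   1 |  12 | aa
   2 |  11 | aaa
   3 |   1 | aababbbabbaaa
   4 |   2 | ababbbabbaaa
   5 |   8 | abbaaa
   6 |   4 | abbbabbaaa
   7 |  10 | baaa
   8 |   0 | baababbbabbaaa
   9 |   7 | babbaaa
  10 |   3 | babbbabbaaa
  11 |   9 | bbaaa
  12 |   6 | bbabbaaa
  13 |   5 | bbbabbaaa

SA = [13, 12, 11, 1, 2, 8, 4, 10, 0, 7, 3, 9, 6, 5]
rank  pair      lcp
   1  s[13:],s[12:]  1  'a'
   2  s[12:],s[11:]  2  'aa'
   3  s[11:],s[1:]  2  'aa'
   4  s[1:],s[2:]  1  'a'
   5  s[2:],s[8:]  2  'ab'
   6  s[8:],s[4:]  3  'abb'
   7  s[4:],s[10:]  0  ''
   8  s[10:],s[0:]  3  'baa'
   9  s[0:],s[7:]  2  'ba'
  10  s[7:],s[3:]  4  'babb'
  11  s[3:],s[9:]  1  'b'
  12  s[9:],s[6:]  3  'bba'
  13  s[6:],s[5:]  2  'bb'

n(n+1)/2 = 14·15/2 = 105
Σ LCP = 0 + 1 + 2 + 2 + 1 + 2 + 3 + 0 + 3 + 2 + 4 + 1 + 3 + 2 = 26
distinct = 105 − 26 = 79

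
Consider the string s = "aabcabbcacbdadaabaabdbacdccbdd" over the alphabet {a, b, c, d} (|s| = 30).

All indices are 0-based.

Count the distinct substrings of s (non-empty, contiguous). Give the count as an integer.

rank→(start, suffix):
  0 → (14, 'aabaabdbacdccbdd')
  1 → (0, 'aabcabbcacbdadaabaabdbacdccbdd')
  2 → (17, 'aabdbacdccbdd')
  3 → (15, 'abaabdbacdccbdd')
  4 → (4, 'abbcacbdadaabaabdbacdccbdd')
  5 → (1, 'abcabbcacbdadaabaabdbacdccbdd')
  6 → (18, 'abdbacdccbdd')
  7 → (8, 'acbdadaabaabdbacdccbdd')
  8 → (22, 'acdccbdd')
  9 → (12, 'adaabaabdbacdccbdd')
  10 → (16, 'baabdbacdccbdd')
  11 → (21, 'bacdccbdd')
  12 → (5, 'bbcacbdadaabaabdbacdccbdd')
  13 → (2, 'bcabbcacbdadaabaabdbacdccbdd')
  14 → (6, 'bcacbdadaabaabdbacdccbdd')
  15 → (10, 'bdadaabaabdbacdccbdd')
  16 → (19, 'bdbacdccbdd')
  17 → (27, 'bdd')
  18 → (3, 'cabbcacbdadaabaabdbacdccbdd')
  19 → (7, 'cacbdadaabaabdbacdccbdd')
  20 → (9, 'cbdadaabaabdbacdccbdd')
  21 → (26, 'cbdd')
  22 → (25, 'ccbdd')
  23 → (23, 'cdccbdd')
  24 → (29, 'd')
  25 → (13, 'daabaabdbacdccbdd')
  26 → (11, 'dadaabaabdbacdccbdd')
  27 → (20, 'dbacdccbdd')
  28 → (24, 'dccbdd')
  29 → (28, 'dd')

SA = [14, 0, 17, 15, 4, 1, 18, 8, 22, 12, 16, 21, 5, 2, 6, 10, 19, 27, 3, 7, 9, 26, 25, 23, 29, 13, 11, 20, 24, 28]
[i] adj suffixes → lcp
  [1] 14/0 → 3 ('aab')
  [2] 0/17 → 3 ('aab')
  [3] 17/15 → 1 ('a')
  [4] 15/4 → 2 ('ab')
  [5] 4/1 → 2 ('ab')
  [6] 1/18 → 2 ('ab')
  [7] 18/8 → 1 ('a')
  [8] 8/22 → 2 ('ac')
  [9] 22/12 → 1 ('a')
  [10] 12/16 → 0 ('')
  [11] 16/21 → 2 ('ba')
  [12] 21/5 → 1 ('b')
  [13] 5/2 → 1 ('b')
  [14] 2/6 → 3 ('bca')
  [15] 6/10 → 1 ('b')
  [16] 10/19 → 2 ('bd')
  [17] 19/27 → 2 ('bd')
  [18] 27/3 → 0 ('')
  [19] 3/7 → 2 ('ca')
  [20] 7/9 → 1 ('c')
  [21] 9/26 → 3 ('cbd')
  [22] 26/25 → 1 ('c')
  [23] 25/23 → 1 ('c')
  [24] 23/29 → 0 ('')
  [25] 29/13 → 1 ('d')
  [26] 13/11 → 2 ('da')
  [27] 11/20 → 1 ('d')
  [28] 20/24 → 1 ('d')
  [29] 24/28 → 1 ('d')

n(n+1)/2 = 30·31/2 = 465
Σ LCP = 0 + 3 + 3 + 1 + 2 + 2 + 2 + 1 + 2 + 1 + 0 + 2 + 1 + 1 + 3 + 1 + 2 + 2 + 0 + 2 + 1 + 3 + 1 + 1 + 0 + 1 + 2 + 1 + 1 + 1 = 43
distinct = 465 − 43 = 422

422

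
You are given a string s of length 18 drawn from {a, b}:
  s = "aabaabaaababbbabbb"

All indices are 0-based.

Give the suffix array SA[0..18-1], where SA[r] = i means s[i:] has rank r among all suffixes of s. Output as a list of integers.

[6, 3, 0, 7, 4, 1, 8, 14, 10, 17, 5, 2, 13, 9, 16, 12, 15, 11]

rank | idx | suffix
   0 |   6 | aaababbbabbb
   1 |   3 | aabaaababbbabbb
   2 |   0 | aabaabaaababbbabbb
   3 |   7 | aababbbabbb
   4 |   4 | abaaababbbabbb
   5 |   1 | abaabaaababbbabbb
   6 |   8 | ababbbabbb
   7 |  14 | abbb
   8 |  10 | abbbabbb
   9 |  17 | b
  10 |   5 | baaababbbabbb
  11 |   2 | baabaaababbbabbb
  12 |  13 | babbb
  13 |   9 | babbbabbb
  14 |  16 | bb
  15 |  12 | bbabbb
  16 |  15 | bbb
  17 |  11 | bbbabbb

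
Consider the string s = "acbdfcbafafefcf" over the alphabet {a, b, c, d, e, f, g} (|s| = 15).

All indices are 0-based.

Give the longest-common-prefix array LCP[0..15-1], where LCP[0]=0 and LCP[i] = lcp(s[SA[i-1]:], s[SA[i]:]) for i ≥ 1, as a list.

rank | idx | suffix
   0 |   0 | acbdfcbafafefcf
   1 |   7 | afafefcf
   2 |   9 | afefcf
   3 |   6 | bafafefcf
   4 |   2 | bdfcbafafefcf
   5 |   5 | cbafafefcf
   6 |   1 | cbdfcbafafefcf
   7 |  13 | cf
   8 |   3 | dfcbafafefcf
   9 |  11 | efcf
  10 |  14 | f
  11 |   8 | fafefcf
  12 |   4 | fcbafafefcf
  13 |  12 | fcf
  14 |  10 | fefcf

SA = [0, 7, 9, 6, 2, 5, 1, 13, 3, 11, 14, 8, 4, 12, 10]
rank  pair      lcp
   1  s[0:],s[7:]  1  'a'
   2  s[7:],s[9:]  2  'af'
   3  s[9:],s[6:]  0  ''
   4  s[6:],s[2:]  1  'b'
   5  s[2:],s[5:]  0  ''
   6  s[5:],s[1:]  2  'cb'
   7  s[1:],s[13:]  1  'c'
   8  s[13:],s[3:]  0  ''
   9  s[3:],s[11:]  0  ''
  10  s[11:],s[14:]  0  ''
  11  s[14:],s[8:]  1  'f'
  12  s[8:],s[4:]  1  'f'
  13  s[4:],s[12:]  2  'fc'
  14  s[12:],s[10:]  1  'f'

[0, 1, 2, 0, 1, 0, 2, 1, 0, 0, 0, 1, 1, 2, 1]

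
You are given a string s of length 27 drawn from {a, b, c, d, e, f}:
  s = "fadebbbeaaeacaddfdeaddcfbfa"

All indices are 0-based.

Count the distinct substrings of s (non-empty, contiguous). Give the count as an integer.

rank | idx | suffix
   0 |  26 | a
   1 |   8 | aaeacaddfdeaddcfbfa
   2 |  11 | acaddfdeaddcfbfa
   3 |  19 | addcfbfa
   4 |  13 | addfdeaddcfbfa
   5 |   1 | adebbbeaaeacaddfdeaddcfbfa
   6 |   9 | aeacaddfdeaddcfbfa
   7 |   4 | bbbeaaeacaddfdeaddcfbfa
   8 |   5 | bbeaaeacaddfdeaddcfbfa
   9 |   6 | beaaeacaddfdeaddcfbfa
  10 |  24 | bfa
  11 |  12 | caddfdeaddcfbfa
  12 |  22 | cfbfa
  13 |  21 | dcfbfa
  14 |  20 | ddcfbfa
  15 |  14 | ddfdeaddcfbfa
  16 |  17 | deaddcfbfa
  17 |   2 | debbbeaaeacaddfdeaddcfbfa
  18 |  15 | dfdeaddcfbfa
  19 |   7 | eaaeacaddfdeaddcfbfa
  20 |  10 | eacaddfdeaddcfbfa
  21 |  18 | eaddcfbfa
  22 |   3 | ebbbeaaeacaddfdeaddcfbfa
  23 |  25 | fa
  24 |   0 | fadebbbeaaeacaddfdeaddcfbfa
  25 |  23 | fbfa
  26 |  16 | fdeaddcfbfa

SA = [26, 8, 11, 19, 13, 1, 9, 4, 5, 6, 24, 12, 22, 21, 20, 14, 17, 2, 15, 7, 10, 18, 3, 25, 0, 23, 16]
[i] adj suffixes → lcp
  [1] 26/8 → 1 ('a')
  [2] 8/11 → 1 ('a')
  [3] 11/19 → 1 ('a')
  [4] 19/13 → 3 ('add')
  [5] 13/1 → 2 ('ad')
  [6] 1/9 → 1 ('a')
  [7] 9/4 → 0 ('')
  [8] 4/5 → 2 ('bb')
  [9] 5/6 → 1 ('b')
  [10] 6/24 → 1 ('b')
  [11] 24/12 → 0 ('')
  [12] 12/22 → 1 ('c')
  [13] 22/21 → 0 ('')
  [14] 21/20 → 1 ('d')
  [15] 20/14 → 2 ('dd')
  [16] 14/17 → 1 ('d')
  [17] 17/2 → 2 ('de')
  [18] 2/15 → 1 ('d')
  [19] 15/7 → 0 ('')
  [20] 7/10 → 2 ('ea')
  [21] 10/18 → 2 ('ea')
  [22] 18/3 → 1 ('e')
  [23] 3/25 → 0 ('')
  [24] 25/0 → 2 ('fa')
  [25] 0/23 → 1 ('f')
  [26] 23/16 → 1 ('f')

n(n+1)/2 = 27·28/2 = 378
Σ LCP = 0 + 1 + 1 + 1 + 3 + 2 + 1 + 0 + 2 + 1 + 1 + 0 + 1 + 0 + 1 + 2 + 1 + 2 + 1 + 0 + 2 + 2 + 1 + 0 + 2 + 1 + 1 = 30
distinct = 378 − 30 = 348

348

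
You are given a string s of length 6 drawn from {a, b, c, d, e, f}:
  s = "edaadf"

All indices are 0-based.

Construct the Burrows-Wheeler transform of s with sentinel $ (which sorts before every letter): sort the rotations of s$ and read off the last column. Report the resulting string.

fdaea$d

rank  rotation last
    0  $edaadf  f
    1  aadf$ed  d
    2  adf$eda  a
    3  daadf$e  e
    4  df$edaa  a
    5  edaadf$  $
    6  f$edaad  d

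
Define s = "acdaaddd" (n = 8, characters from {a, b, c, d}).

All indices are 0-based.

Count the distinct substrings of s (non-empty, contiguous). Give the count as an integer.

rank→(start, suffix):
  0 → (3, 'aaddd')
  1 → (0, 'acdaaddd')
  2 → (4, 'addd')
  3 → (1, 'cdaaddd')
  4 → (7, 'd')
  5 → (2, 'daaddd')
  6 → (6, 'dd')
  7 → (5, 'ddd')

SA = [3, 0, 4, 1, 7, 2, 6, 5]
rank  pair      lcp
   1  s[3:],s[0:]  1  'a'
   2  s[0:],s[4:]  1  'a'
   3  s[4:],s[1:]  0  ''
   4  s[1:],s[7:]  0  ''
   5  s[7:],s[2:]  1  'd'
   6  s[2:],s[6:]  1  'd'
   7  s[6:],s[5:]  2  'dd'

n(n+1)/2 = 8·9/2 = 36
Σ LCP = 0 + 1 + 1 + 0 + 0 + 1 + 1 + 2 = 6
distinct = 36 − 6 = 30

30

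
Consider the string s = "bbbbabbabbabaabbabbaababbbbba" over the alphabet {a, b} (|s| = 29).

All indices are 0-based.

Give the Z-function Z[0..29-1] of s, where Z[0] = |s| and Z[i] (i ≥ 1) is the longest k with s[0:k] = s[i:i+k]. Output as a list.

Z[0]=29
i=1: fresh scan; Z[1]=3 grow→box=[1,4)
i=2: min(r-i=2, Z[1]=3)=2; Z[2]=2
i=3: min(r-i=1, Z[2]=2)=1; Z[3]=1
i=4: fresh scan; Z[4]=0
i=5: fresh scan; Z[5]=2 grow→box=[5,7)
i=6: min(r-i=1, Z[1]=3)=1; Z[6]=1
i=7: fresh scan; Z[7]=0
i=8: fresh scan; Z[8]=2 grow→box=[8,10)
i=9: min(r-i=1, Z[1]=3)=1; Z[9]=1
i=10: fresh scan; Z[10]=0
i=11: fresh scan; Z[11]=1 grow→box=[11,12)
i=12: fresh scan; Z[12]=0
i=13: fresh scan; Z[13]=0
i=14: fresh scan; Z[14]=2 grow→box=[14,16)
i=15: min(r-i=1, Z[1]=3)=1; Z[15]=1
i=16: fresh scan; Z[16]=0
i=17: fresh scan; Z[17]=2 grow→box=[17,19)
i=18: min(r-i=1, Z[1]=3)=1; Z[18]=1
i=19: fresh scan; Z[19]=0
i=20: fresh scan; Z[20]=0
i=21: fresh scan; Z[21]=1 grow→box=[21,22)
i=22: fresh scan; Z[22]=0
i=23: fresh scan; Z[23]=4 grow→box=[23,27)
i=24: min(r-i=3, Z[1]=3)=3; Z[24]=5 grow→box=[24,29)
i=25: min(r-i=4, Z[1]=3)=3; Z[25]=3
i=26: min(r-i=3, Z[2]=2)=2; Z[26]=2
i=27: min(r-i=2, Z[3]=1)=1; Z[27]=1
i=28: min(r-i=1, Z[4]=0)=0; Z[28]=0

[29, 3, 2, 1, 0, 2, 1, 0, 2, 1, 0, 1, 0, 0, 2, 1, 0, 2, 1, 0, 0, 1, 0, 4, 5, 3, 2, 1, 0]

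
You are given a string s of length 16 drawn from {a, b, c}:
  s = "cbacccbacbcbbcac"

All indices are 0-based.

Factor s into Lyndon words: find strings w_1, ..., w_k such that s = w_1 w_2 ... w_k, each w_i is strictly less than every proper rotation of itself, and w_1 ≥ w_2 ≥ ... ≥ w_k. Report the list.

["c", "b", "acccb", "acbcbbc", "ac"]

emit factor 1: 'c' (i=0, period=1)
emit factor 2: 'b' (i=1, period=1)
emit factor 3: 'acccb' (i=2, period=5)
emit factor 4: 'acbcbbc' (i=7, period=7)
emit factor 5: 'ac' (i=14, period=2)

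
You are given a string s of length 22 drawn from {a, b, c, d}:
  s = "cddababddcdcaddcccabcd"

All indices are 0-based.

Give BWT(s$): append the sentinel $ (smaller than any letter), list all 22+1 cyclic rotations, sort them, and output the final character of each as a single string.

rank  rotation                 last
    0  $cddababddcdcaddcccabcd  d
    1  ababddcdcaddcccabcd$cdd  d
    2  abcd$cddababddcdcaddccc  c
    3  abddcdcaddcccabcd$cddab  b
    4  addcccabcd$cddababddcdc  c
    5  babddcdcaddcccabcd$cdda  a
    6  bcd$cddababddcdcaddccca  a
    7  bddcdcaddcccabcd$cddaba  a
    8  cabcd$cddababddcdcaddcc  c
    9  caddcccabcd$cddababddcd  d
   10  ccabcd$cddababddcdcaddc  c
   11  cccabcd$cddababddcdcadd  d
   12  cd$cddababddcdcaddcccab  b
   13  cdcaddcccabcd$cddababdd  d
   14  cddababddcdcaddcccabcd$  $
   15  d$cddababddcdcaddcccabc  c
   16  dababddcdcaddcccabcd$cd  d
   17  dcaddcccabcd$cddababddc  c
   18  dcccabcd$cddababddcdcad  d
   19  dcdcaddcccabcd$cddababd  d
   20  ddababddcdcaddcccabcd$c  c
   21  ddcccabcd$cddababddcdca  a
   22  ddcdcaddcccabcd$cddabab  b

ddcbcaaacdcdbd$cdcddcab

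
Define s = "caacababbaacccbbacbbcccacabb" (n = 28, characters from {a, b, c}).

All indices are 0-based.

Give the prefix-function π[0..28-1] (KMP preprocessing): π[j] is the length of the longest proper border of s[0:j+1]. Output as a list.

[0, 0, 0, 1, 2, 0, 0, 0, 0, 0, 0, 1, 1, 1, 0, 0, 0, 1, 0, 0, 1, 1, 1, 2, 1, 2, 0, 0]

π[0] = 0
j=1 s[j]='a': π[1]=0 (border '')
j=2 s[j]='a': π[2]=0 (border '')
j=3 s[j]='c': π[3]=1 (border 'c')
j=4 s[j]='a': π[4]=2 (border 'ca')
j=5 s[j]='b': k: 2→0; π[5]=0 (border '')
j=6 s[j]='a': π[6]=0 (border '')
j=7 s[j]='b': π[7]=0 (border '')
j=8 s[j]='b': π[8]=0 (border '')
j=9 s[j]='a': π[9]=0 (border '')
j=10 s[j]='a': π[10]=0 (border '')
j=11 s[j]='c': π[11]=1 (border 'c')
j=12 s[j]='c': k: 1→0; π[12]=1 (border 'c')
j=13 s[j]='c': k: 1→0; π[13]=1 (border 'c')
j=14 s[j]='b': k: 1→0; π[14]=0 (border '')
j=15 s[j]='b': π[15]=0 (border '')
j=16 s[j]='a': π[16]=0 (border '')
j=17 s[j]='c': π[17]=1 (border 'c')
j=18 s[j]='b': k: 1→0; π[18]=0 (border '')
j=19 s[j]='b': π[19]=0 (border '')
j=20 s[j]='c': π[20]=1 (border 'c')
j=21 s[j]='c': k: 1→0; π[21]=1 (border 'c')
j=22 s[j]='c': k: 1→0; π[22]=1 (border 'c')
j=23 s[j]='a': π[23]=2 (border 'ca')
j=24 s[j]='c': k: 2→0; π[24]=1 (border 'c')
j=25 s[j]='a': π[25]=2 (border 'ca')
j=26 s[j]='b': k: 2→0; π[26]=0 (border '')
j=27 s[j]='b': π[27]=0 (border '')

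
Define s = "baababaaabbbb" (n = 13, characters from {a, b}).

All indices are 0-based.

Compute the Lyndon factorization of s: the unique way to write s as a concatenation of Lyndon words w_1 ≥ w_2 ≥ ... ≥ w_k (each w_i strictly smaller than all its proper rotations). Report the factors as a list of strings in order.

["b", "aabab", "aaabbbb"]

emit factor 1: 'b' (i=0, period=1)
emit factor 2: 'aabab' (i=1, period=5)
emit factor 3: 'aaabbbb' (i=6, period=7)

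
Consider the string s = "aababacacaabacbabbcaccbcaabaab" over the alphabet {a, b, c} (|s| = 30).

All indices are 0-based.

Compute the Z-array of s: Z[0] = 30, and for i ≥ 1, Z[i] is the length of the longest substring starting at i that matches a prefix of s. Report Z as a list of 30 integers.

Z[0]=30
i=1: fresh scan; Z[1]=1 grow→box=[1,2)
i=2: fresh scan; Z[2]=0
i=3: fresh scan; Z[3]=1 grow→box=[3,4)
i=4: fresh scan; Z[4]=0
i=5: fresh scan; Z[5]=1 grow→box=[5,6)
i=6: fresh scan; Z[6]=0
i=7: fresh scan; Z[7]=1 grow→box=[7,8)
i=8: fresh scan; Z[8]=0
i=9: fresh scan; Z[9]=4 grow→box=[9,13)
i=10: min(r-i=3, Z[1]=1)=1; Z[10]=1
i=11: min(r-i=2, Z[2]=0)=0; Z[11]=0
i=12: min(r-i=1, Z[3]=1)=1; Z[12]=1
i=13: fresh scan; Z[13]=0
i=14: fresh scan; Z[14]=0
i=15: fresh scan; Z[15]=1 grow→box=[15,16)
i=16: fresh scan; Z[16]=0
i=17: fresh scan; Z[17]=0
i=18: fresh scan; Z[18]=0
i=19: fresh scan; Z[19]=1 grow→box=[19,20)
i=20: fresh scan; Z[20]=0
i=21: fresh scan; Z[21]=0
i=22: fresh scan; Z[22]=0
i=23: fresh scan; Z[23]=0
i=24: fresh scan; Z[24]=4 grow→box=[24,28)
i=25: min(r-i=3, Z[1]=1)=1; Z[25]=1
i=26: min(r-i=2, Z[2]=0)=0; Z[26]=0
i=27: min(r-i=1, Z[3]=1)=1; Z[27]=3 grow→box=[27,30)
i=28: min(r-i=2, Z[1]=1)=1; Z[28]=1
i=29: min(r-i=1, Z[2]=0)=0; Z[29]=0

[30, 1, 0, 1, 0, 1, 0, 1, 0, 4, 1, 0, 1, 0, 0, 1, 0, 0, 0, 1, 0, 0, 0, 0, 4, 1, 0, 3, 1, 0]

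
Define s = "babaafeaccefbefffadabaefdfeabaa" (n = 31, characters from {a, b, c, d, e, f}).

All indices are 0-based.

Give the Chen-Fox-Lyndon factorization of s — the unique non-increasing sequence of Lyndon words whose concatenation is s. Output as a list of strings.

emit factor 1: 'b' (i=0, period=1)
emit factor 2: 'ab' (i=1, period=2)
emit factor 3: 'aafeaccefbefffadabaefdfeab' (i=3, period=26)
emit factor 4: 'a' (i=29, period=1)
emit factor 5: 'a' (i=30, period=1)

["b", "ab", "aafeaccefbefffadabaefdfeab", "a", "a"]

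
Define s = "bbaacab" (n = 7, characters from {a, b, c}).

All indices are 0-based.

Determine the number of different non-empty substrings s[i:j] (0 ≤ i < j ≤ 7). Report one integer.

rank | idx | suffix
   0 |   2 | aacab
   1 |   5 | ab
   2 |   3 | acab
   3 |   6 | b
   4 |   1 | baacab
   5 |   0 | bbaacab
   6 |   4 | cab

SA = [2, 5, 3, 6, 1, 0, 4]
rank  pair      lcp
   1  s[2:],s[5:]  1  'a'
   2  s[5:],s[3:]  1  'a'
   3  s[3:],s[6:]  0  ''
   4  s[6:],s[1:]  1  'b'
   5  s[1:],s[0:]  1  'b'
   6  s[0:],s[4:]  0  ''

n(n+1)/2 = 7·8/2 = 28
Σ LCP = 0 + 1 + 1 + 0 + 1 + 1 + 0 = 4
distinct = 28 − 4 = 24

24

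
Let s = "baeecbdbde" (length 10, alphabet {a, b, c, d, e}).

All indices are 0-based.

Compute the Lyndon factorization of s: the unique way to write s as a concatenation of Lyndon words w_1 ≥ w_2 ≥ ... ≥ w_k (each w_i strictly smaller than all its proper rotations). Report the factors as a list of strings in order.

emit factor 1: 'b' (i=0, period=1)
emit factor 2: 'aeecbdbde' (i=1, period=9)

["b", "aeecbdbde"]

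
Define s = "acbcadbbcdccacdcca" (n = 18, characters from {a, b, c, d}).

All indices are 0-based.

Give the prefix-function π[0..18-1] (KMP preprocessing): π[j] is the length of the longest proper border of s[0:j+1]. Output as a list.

[0, 0, 0, 0, 1, 0, 0, 0, 0, 0, 0, 0, 1, 2, 0, 0, 0, 1]

π[0] = 0
j=1 s[j]='c': π[1]=0 (border '')
j=2 s[j]='b': π[2]=0 (border '')
j=3 s[j]='c': π[3]=0 (border '')
j=4 s[j]='a': π[4]=1 (border 'a')
j=5 s[j]='d': k: 1→0; π[5]=0 (border '')
j=6 s[j]='b': π[6]=0 (border '')
j=7 s[j]='b': π[7]=0 (border '')
j=8 s[j]='c': π[8]=0 (border '')
j=9 s[j]='d': π[9]=0 (border '')
j=10 s[j]='c': π[10]=0 (border '')
j=11 s[j]='c': π[11]=0 (border '')
j=12 s[j]='a': π[12]=1 (border 'a')
j=13 s[j]='c': π[13]=2 (border 'ac')
j=14 s[j]='d': k: 2→0; π[14]=0 (border '')
j=15 s[j]='c': π[15]=0 (border '')
j=16 s[j]='c': π[16]=0 (border '')
j=17 s[j]='a': π[17]=1 (border 'a')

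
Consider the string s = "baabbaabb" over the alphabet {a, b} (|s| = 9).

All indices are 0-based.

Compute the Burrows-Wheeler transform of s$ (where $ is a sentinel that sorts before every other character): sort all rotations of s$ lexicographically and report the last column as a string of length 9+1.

rank  rotation    last
    0  $baabbaabb  b
    1  aabb$baabb  b
    2  aabbaabb$b  b
    3  abb$baabba  a
    4  abbaabb$ba  a
    5  b$baabbaab  b
    6  baabb$baab  b
    7  baabbaabb$  $
    8  bb$baabbaa  a
    9  bbaabb$baa  a

bbbaabb$aa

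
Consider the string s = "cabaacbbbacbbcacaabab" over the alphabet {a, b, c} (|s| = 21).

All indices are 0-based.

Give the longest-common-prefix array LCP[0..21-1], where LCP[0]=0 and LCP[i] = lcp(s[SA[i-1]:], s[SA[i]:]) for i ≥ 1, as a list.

[0, 2, 1, 2, 3, 1, 2, 4, 0, 1, 2, 2, 1, 2, 2, 1, 0, 2, 2, 1, 3]

rank | idx | suffix
   0 |  16 | aabab
   1 |   3 | aacbbbacbbcacaabab
   2 |  19 | ab
   3 |   1 | abaacbbbacbbcacaabab
   4 |  17 | abab
   5 |  14 | acaabab
   6 |   4 | acbbbacbbcacaabab
   7 |   9 | acbbcacaabab
   8 |  20 | b
   9 |   2 | baacbbbacbbcacaabab
  10 |  18 | bab
  11 |   8 | bacbbcacaabab
  12 |   7 | bbacbbcacaabab
  13 |   6 | bbbacbbcacaabab
  14 |  11 | bbcacaabab
  15 |  12 | bcacaabab
  16 |  15 | caabab
  17 |   0 | cabaacbbbacbbcacaabab
  18 |  13 | cacaabab
  19 |   5 | cbbbacbbcacaabab
  20 |  10 | cbbcacaabab

SA = [16, 3, 19, 1, 17, 14, 4, 9, 20, 2, 18, 8, 7, 6, 11, 12, 15, 0, 13, 5, 10]
i: (SA[i-1],SA[i]) lcp shared
  1: (16,3) 2 'aa'
  2: (3,19) 1 'a'
  3: (19,1) 2 'ab'
  4: (1,17) 3 'aba'
  5: (17,14) 1 'a'
  6: (14,4) 2 'ac'
  7: (4,9) 4 'acbb'
  8: (9,20) 0 ''
  9: (20,2) 1 'b'
  10: (2,18) 2 'ba'
  11: (18,8) 2 'ba'
  12: (8,7) 1 'b'
  13: (7,6) 2 'bb'
  14: (6,11) 2 'bb'
  15: (11,12) 1 'b'
  16: (12,15) 0 ''
  17: (15,0) 2 'ca'
  18: (0,13) 2 'ca'
  19: (13,5) 1 'c'
  20: (5,10) 3 'cbb'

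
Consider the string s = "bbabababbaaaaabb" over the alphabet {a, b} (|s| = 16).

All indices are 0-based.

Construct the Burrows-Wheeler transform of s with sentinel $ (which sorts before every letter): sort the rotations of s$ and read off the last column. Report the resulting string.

bbaaabbabbbbaaaa$

rank  rotation           last
    0  $bbabababbaaaaabb  b
    1  aaaaabb$bbabababb  b
    2  aaaabb$bbabababba  a
    3  aaabb$bbabababbaa  a
    4  aabb$bbabababbaaa  a
    5  abababbaaaaabb$bb  b
    6  ababbaaaaabb$bbab  b
    7  abb$bbabababbaaaa  a
    8  abbaaaaabb$bbabab  b
    9  b$bbabababbaaaaab  b
   10  baaaaabb$bbababab  b
   11  babababbaaaaabb$b  b
   12  bababbaaaaabb$bba  a
   13  babbaaaaabb$bbaba  a
   14  bb$bbabababbaaaaa  a
   15  bbaaaaabb$bbababa  a
   16  bbabababbaaaaabb$  $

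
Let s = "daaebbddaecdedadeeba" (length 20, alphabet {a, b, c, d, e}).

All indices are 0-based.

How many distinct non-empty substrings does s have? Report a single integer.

rank | idx | suffix
   0 |  19 | a
   1 |   1 | aaebbddaecdedadeeba
   2 |  14 | adeeba
   3 |   2 | aebbddaecdedadeeba
   4 |   8 | aecdedadeeba
   5 |  18 | ba
   6 |   4 | bbddaecdedadeeba
   7 |   5 | bddaecdedadeeba
   8 |  10 | cdedadeeba
   9 |   0 | daaebbddaecdedadeeba
  10 |  13 | dadeeba
  11 |   7 | daecdedadeeba
  12 |   6 | ddaecdedadeeba
  13 |  11 | dedadeeba
  14 |  15 | deeba
  15 |  17 | eba
  16 |   3 | ebbddaecdedadeeba
  17 |   9 | ecdedadeeba
  18 |  12 | edadeeba
  19 |  16 | eeba

SA = [19, 1, 14, 2, 8, 18, 4, 5, 10, 0, 13, 7, 6, 11, 15, 17, 3, 9, 12, 16]
[i] adj suffixes → lcp
  [1] 19/1 → 1 ('a')
  [2] 1/14 → 1 ('a')
  [3] 14/2 → 1 ('a')
  [4] 2/8 → 2 ('ae')
  [5] 8/18 → 0 ('')
  [6] 18/4 → 1 ('b')
  [7] 4/5 → 1 ('b')
  [8] 5/10 → 0 ('')
  [9] 10/0 → 0 ('')
  [10] 0/13 → 2 ('da')
  [11] 13/7 → 2 ('da')
  [12] 7/6 → 1 ('d')
  [13] 6/11 → 1 ('d')
  [14] 11/15 → 2 ('de')
  [15] 15/17 → 0 ('')
  [16] 17/3 → 2 ('eb')
  [17] 3/9 → 1 ('e')
  [18] 9/12 → 1 ('e')
  [19] 12/16 → 1 ('e')

n(n+1)/2 = 20·21/2 = 210
Σ LCP = 0 + 1 + 1 + 1 + 2 + 0 + 1 + 1 + 0 + 0 + 2 + 2 + 1 + 1 + 2 + 0 + 2 + 1 + 1 + 1 = 20
distinct = 210 − 20 = 190

190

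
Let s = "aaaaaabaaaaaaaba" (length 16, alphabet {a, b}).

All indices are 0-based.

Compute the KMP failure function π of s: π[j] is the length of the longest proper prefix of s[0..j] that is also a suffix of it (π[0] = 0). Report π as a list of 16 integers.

[0, 1, 2, 3, 4, 5, 0, 1, 2, 3, 4, 5, 6, 6, 7, 8]

π[0] = 0
j=1 s[j]='a': π[1]=1 (border 'a')
j=2 s[j]='a': π[2]=2 (border 'aa')
j=3 s[j]='a': π[3]=3 (border 'aaa')
j=4 s[j]='a': π[4]=4 (border 'aaaa')
j=5 s[j]='a': π[5]=5 (border 'aaaaa')
j=6 s[j]='b': k: 5→4→3→2→1→0; π[6]=0 (border '')
j=7 s[j]='a': π[7]=1 (border 'a')
j=8 s[j]='a': π[8]=2 (border 'aa')
j=9 s[j]='a': π[9]=3 (border 'aaa')
j=10 s[j]='a': π[10]=4 (border 'aaaa')
j=11 s[j]='a': π[11]=5 (border 'aaaaa')
j=12 s[j]='a': π[12]=6 (border 'aaaaaa')
j=13 s[j]='a': k: 6→5; π[13]=6 (border 'aaaaaa')
j=14 s[j]='b': π[14]=7 (border 'aaaaaab')
j=15 s[j]='a': π[15]=8 (border 'aaaaaaba')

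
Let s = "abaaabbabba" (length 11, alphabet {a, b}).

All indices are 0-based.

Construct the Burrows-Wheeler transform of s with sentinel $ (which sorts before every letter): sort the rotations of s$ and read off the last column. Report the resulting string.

rank  rotation      last
    0  $abaaabbabba  a
    1  a$abaaabbabb  b
    2  aaabbabba$ab  b
    3  aabbabba$aba  a
    4  abaaabbabba$  $
    5  abba$abaaabb  b
    6  abbabba$abaa  a
    7  ba$abaaabbab  b
    8  baaabbabba$a  a
    9  babba$abaaab  b
   10  bba$abaaabba  a
   11  bbabba$abaaa  a

abba$bababaa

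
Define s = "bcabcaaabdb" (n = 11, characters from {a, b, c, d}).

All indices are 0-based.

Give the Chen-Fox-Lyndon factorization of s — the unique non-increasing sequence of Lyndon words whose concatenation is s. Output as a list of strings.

["bc", "abc", "aaabdb"]

emit factor 1: 'bc' (i=0, period=2)
emit factor 2: 'abc' (i=2, period=3)
emit factor 3: 'aaabdb' (i=5, period=6)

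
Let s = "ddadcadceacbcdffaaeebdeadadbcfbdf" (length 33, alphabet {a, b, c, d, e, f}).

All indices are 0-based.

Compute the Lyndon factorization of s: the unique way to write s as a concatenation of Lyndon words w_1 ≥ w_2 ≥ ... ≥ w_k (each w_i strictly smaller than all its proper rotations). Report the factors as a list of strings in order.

["d", "d", "adcadce", "acbcdff", "aaeebdeadadbcfbdf"]

emit factor 1: 'd' (i=0, period=1)
emit factor 2: 'd' (i=1, period=1)
emit factor 3: 'adcadce' (i=2, period=7)
emit factor 4: 'acbcdff' (i=9, period=7)
emit factor 5: 'aaeebdeadadbcfbdf' (i=16, period=17)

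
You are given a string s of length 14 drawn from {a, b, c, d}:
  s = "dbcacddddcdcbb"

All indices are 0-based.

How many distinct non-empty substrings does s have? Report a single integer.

90

rank | idx | suffix
   0 |   3 | acddddcdcbb
   1 |  13 | b
   2 |  12 | bb
   3 |   1 | bcacddddcdcbb
   4 |   2 | cacddddcdcbb
   5 |  11 | cbb
   6 |   9 | cdcbb
   7 |   4 | cddddcdcbb
   8 |   0 | dbcacddddcdcbb
   9 |  10 | dcbb
  10 |   8 | dcdcbb
  11 |   7 | ddcdcbb
  12 |   6 | dddcdcbb
  13 |   5 | ddddcdcbb

SA = [3, 13, 12, 1, 2, 11, 9, 4, 0, 10, 8, 7, 6, 5]
[i] adj suffixes → lcp
  [1] 3/13 → 0 ('')
  [2] 13/12 → 1 ('b')
  [3] 12/1 → 1 ('b')
  [4] 1/2 → 0 ('')
  [5] 2/11 → 1 ('c')
  [6] 11/9 → 1 ('c')
  [7] 9/4 → 2 ('cd')
  [8] 4/0 → 0 ('')
  [9] 0/10 → 1 ('d')
  [10] 10/8 → 2 ('dc')
  [11] 8/7 → 1 ('d')
  [12] 7/6 → 2 ('dd')
  [13] 6/5 → 3 ('ddd')

n(n+1)/2 = 14·15/2 = 105
Σ LCP = 0 + 0 + 1 + 1 + 0 + 1 + 1 + 2 + 0 + 1 + 2 + 1 + 2 + 3 = 15
distinct = 105 − 15 = 90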